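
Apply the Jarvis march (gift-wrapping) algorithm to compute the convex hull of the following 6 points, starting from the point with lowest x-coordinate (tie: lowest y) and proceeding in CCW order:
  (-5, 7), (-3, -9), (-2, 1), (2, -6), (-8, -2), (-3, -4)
Hull (CCW) = [(-8, -2), (-3, -9), (2, -6), (-5, 7)]

Jarvis march: at each step, from the current hull vertex p, select the next vertex q as the point such that every other point lies strictly to the left of (or on) the directed line p → q. (Equivalently: for every other point r, the cross product (q − p) × (r − p) ≥ 0.)
Starting point (lowest x, tie lowest y): (-8, -2). Wrap until returning to start. Resulting hull: (-8, -2), (-3, -9), (2, -6), (-5, 7).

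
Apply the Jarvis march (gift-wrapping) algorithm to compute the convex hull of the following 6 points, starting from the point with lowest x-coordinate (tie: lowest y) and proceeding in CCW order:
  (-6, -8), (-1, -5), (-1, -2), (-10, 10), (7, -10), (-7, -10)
Hull (CCW) = [(-10, 10), (-7, -10), (7, -10)]

Jarvis march: at each step, from the current hull vertex p, select the next vertex q as the point such that every other point lies strictly to the left of (or on) the directed line p → q. (Equivalently: for every other point r, the cross product (q − p) × (r − p) ≥ 0.)
Starting point (lowest x, tie lowest y): (-10, 10). Wrap until returning to start. Resulting hull: (-10, 10), (-7, -10), (7, -10).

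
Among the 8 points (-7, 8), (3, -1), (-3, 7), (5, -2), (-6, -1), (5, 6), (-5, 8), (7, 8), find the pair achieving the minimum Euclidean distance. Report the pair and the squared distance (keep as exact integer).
Pair = ((-7, 8), (-5, 8)); squared distance = 4

Compute all C(8, 2) = 28 pairwise squared distances (x_i − x_j)² + (y_i − y_j)². The minimum is 4, attained by the pair ((-7, 8), (-5, 8)).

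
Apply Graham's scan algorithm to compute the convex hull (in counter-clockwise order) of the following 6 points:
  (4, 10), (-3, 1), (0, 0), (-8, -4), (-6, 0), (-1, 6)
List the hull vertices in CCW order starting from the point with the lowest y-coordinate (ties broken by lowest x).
Hull (CCW) = [(-8, -4), (0, 0), (4, 10), (-1, 6), (-6, 0)]

Graham scan procedure:
  1. Find the pivot p₀ = point with lowest y (tie → lowest x): (-8, -4).
  2. Sort the remaining points by polar angle around p₀.
  3. Walk through sorted points, maintaining a stack; pop the top while the last three entries make a non-left turn (cross product ≤ 0).
  4. Final stack is the convex hull in CCW order: (-8, -4), (0, 0), (4, 10), (-1, 6), (-6, 0).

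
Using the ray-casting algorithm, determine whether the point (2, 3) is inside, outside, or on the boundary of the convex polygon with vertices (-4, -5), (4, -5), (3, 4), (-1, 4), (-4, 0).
The point (2, 3) lies strictly inside the polygon

Cast a horizontal ray to the right from the query point and count how many polygon edges it crosses (each edge strictly once or zero times, handled with the usual half-open convention). 
Parity of crossings → odd ⇒ inside.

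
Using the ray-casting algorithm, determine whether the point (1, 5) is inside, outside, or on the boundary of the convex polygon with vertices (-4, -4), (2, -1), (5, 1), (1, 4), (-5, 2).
The point (1, 5) lies strictly outside the polygon

Cast a horizontal ray to the right from the query point and count how many polygon edges it crosses (each edge strictly once or zero times, handled with the usual half-open convention). 
Parity of crossings → even ⇒ outside.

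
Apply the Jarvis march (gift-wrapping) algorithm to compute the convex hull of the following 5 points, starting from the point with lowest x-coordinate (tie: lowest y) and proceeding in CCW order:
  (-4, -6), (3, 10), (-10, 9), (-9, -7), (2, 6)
Hull (CCW) = [(-10, 9), (-9, -7), (-4, -6), (2, 6), (3, 10)]

Jarvis march: at each step, from the current hull vertex p, select the next vertex q as the point such that every other point lies strictly to the left of (or on) the directed line p → q. (Equivalently: for every other point r, the cross product (q − p) × (r − p) ≥ 0.)
Starting point (lowest x, tie lowest y): (-10, 9). Wrap until returning to start. Resulting hull: (-10, 9), (-9, -7), (-4, -6), (2, 6), (3, 10).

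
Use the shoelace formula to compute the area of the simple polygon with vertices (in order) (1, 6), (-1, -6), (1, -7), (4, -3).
Area = 65/2

Shoelace formula: Area = (1/2) |Σ_i (x_i · y_{i+1} − x_{i+1} · y_i)| (indices mod n). Compute each cross term:
  (1)(-6) − (-1)(6) = 0
  (-1)(-7) − (1)(-6) = 13
  (1)(-3) − (4)(-7) = 25
  (4)(6) − (1)(-3) = 27
Sum = 65, so (signed) Area = 65/2 = 65/2, |Area| = 65/2.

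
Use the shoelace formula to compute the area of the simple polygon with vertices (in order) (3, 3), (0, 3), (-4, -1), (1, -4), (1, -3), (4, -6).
Area = 75/2

Shoelace formula: Area = (1/2) |Σ_i (x_i · y_{i+1} − x_{i+1} · y_i)| (indices mod n). Compute each cross term:
  (3)(3) − (0)(3) = 9
  (0)(-1) − (-4)(3) = 12
  (-4)(-4) − (1)(-1) = 17
  (1)(-3) − (1)(-4) = 1
  (1)(-6) − (4)(-3) = 6
  (4)(3) − (3)(-6) = 30
Sum = 75, so (signed) Area = 75/2 = 75/2, |Area| = 75/2.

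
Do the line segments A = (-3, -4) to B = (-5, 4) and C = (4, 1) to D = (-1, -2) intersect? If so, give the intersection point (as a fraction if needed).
No (intersection of containing lines falls outside at least one segment)

Parametrize and solve: t = 2/23, s = 33/23. At least one of these is outside [0, 1], so the segments do not intersect.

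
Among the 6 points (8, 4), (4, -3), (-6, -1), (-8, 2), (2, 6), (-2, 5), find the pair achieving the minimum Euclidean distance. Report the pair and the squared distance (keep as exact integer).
Pair = ((-6, -1), (-8, 2)); squared distance = 13

Compute all C(6, 2) = 15 pairwise squared distances (x_i − x_j)² + (y_i − y_j)². The minimum is 13, attained by the pair ((-6, -1), (-8, 2)).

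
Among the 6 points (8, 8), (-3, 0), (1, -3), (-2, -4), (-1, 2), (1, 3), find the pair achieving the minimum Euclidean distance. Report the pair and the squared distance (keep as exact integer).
Pair = ((-1, 2), (1, 3)); squared distance = 5

Compute all C(6, 2) = 15 pairwise squared distances (x_i − x_j)² + (y_i − y_j)². The minimum is 5, attained by the pair ((-1, 2), (1, 3)).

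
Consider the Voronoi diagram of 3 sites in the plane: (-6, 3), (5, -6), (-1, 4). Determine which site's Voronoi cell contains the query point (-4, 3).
Nearest site = (-6, 3)

The Voronoi cell of site s contains exactly those query points closer to s than to any other site. Compute squared distances from q = (-4, 3) to each site:
  (-6 − -4)² + (3 − 3)² = 4
  (-1 − -4)² + (4 − 3)² = 10
  (5 − -4)² + (-6 − 3)² = 162
Minimum is attained by (-6, 3), so q lies in its Voronoi cell.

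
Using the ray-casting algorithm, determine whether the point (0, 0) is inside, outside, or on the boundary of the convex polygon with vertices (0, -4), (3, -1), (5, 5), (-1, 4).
The point (0, 0) lies strictly inside the polygon

Cast a horizontal ray to the right from the query point and count how many polygon edges it crosses (each edge strictly once or zero times, handled with the usual half-open convention). 
Parity of crossings → odd ⇒ inside.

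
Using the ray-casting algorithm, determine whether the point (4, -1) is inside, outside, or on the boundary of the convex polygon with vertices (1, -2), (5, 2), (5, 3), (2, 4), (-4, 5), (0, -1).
The point (4, -1) lies strictly outside the polygon

Cast a horizontal ray to the right from the query point and count how many polygon edges it crosses (each edge strictly once or zero times, handled with the usual half-open convention). 
Parity of crossings → even ⇒ outside.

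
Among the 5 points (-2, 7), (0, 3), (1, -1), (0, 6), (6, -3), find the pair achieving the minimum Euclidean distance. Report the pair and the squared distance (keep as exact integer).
Pair = ((-2, 7), (0, 6)); squared distance = 5

Compute all C(5, 2) = 10 pairwise squared distances (x_i − x_j)² + (y_i − y_j)². The minimum is 5, attained by the pair ((-2, 7), (0, 6)).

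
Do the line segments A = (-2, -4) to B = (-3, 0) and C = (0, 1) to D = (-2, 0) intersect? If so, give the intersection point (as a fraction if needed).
No (intersection of containing lines falls outside at least one segment)

Parametrize and solve: t = 8/9, s = 13/9. At least one of these is outside [0, 1], so the segments do not intersect.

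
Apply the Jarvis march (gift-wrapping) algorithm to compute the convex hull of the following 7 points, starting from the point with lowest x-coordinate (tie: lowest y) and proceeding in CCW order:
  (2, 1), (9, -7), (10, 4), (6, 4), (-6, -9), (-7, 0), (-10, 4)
Hull (CCW) = [(-10, 4), (-6, -9), (9, -7), (10, 4)]

Jarvis march: at each step, from the current hull vertex p, select the next vertex q as the point such that every other point lies strictly to the left of (or on) the directed line p → q. (Equivalently: for every other point r, the cross product (q − p) × (r − p) ≥ 0.)
Starting point (lowest x, tie lowest y): (-10, 4). Wrap until returning to start. Resulting hull: (-10, 4), (-6, -9), (9, -7), (10, 4).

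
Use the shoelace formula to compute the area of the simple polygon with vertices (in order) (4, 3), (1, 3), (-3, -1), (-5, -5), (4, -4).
Area = 95/2

Shoelace formula: Area = (1/2) |Σ_i (x_i · y_{i+1} − x_{i+1} · y_i)| (indices mod n). Compute each cross term:
  (4)(3) − (1)(3) = 9
  (1)(-1) − (-3)(3) = 8
  (-3)(-5) − (-5)(-1) = 10
  (-5)(-4) − (4)(-5) = 40
  (4)(3) − (4)(-4) = 28
Sum = 95, so (signed) Area = 95/2 = 95/2, |Area| = 95/2.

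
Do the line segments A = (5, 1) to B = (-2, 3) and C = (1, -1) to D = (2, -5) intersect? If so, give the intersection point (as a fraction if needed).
No (intersection of containing lines falls outside at least one segment)

Parametrize and solve: t = 9/13, s = -11/13. At least one of these is outside [0, 1], so the segments do not intersect.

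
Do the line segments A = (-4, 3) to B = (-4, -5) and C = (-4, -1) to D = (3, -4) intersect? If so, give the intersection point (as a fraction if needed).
Yes; intersection at (-4, -1) (t = 1/2 on AB, s = 0 on CD)

Parametrize AB as A + t(B − A) = (-4 + 0 t, 3 + -8 t) and CD as C + s(D − C) = (-4 + 7 s, -1 + -3 s). Solve the linear system for (t, s). Determinant = -56 ≠ 0, so a unique intersection of the containing lines exists. Solution: t = 1/2, s = 0 — both in [0, 1], so the segments cross. Intersection point: (-4, -1).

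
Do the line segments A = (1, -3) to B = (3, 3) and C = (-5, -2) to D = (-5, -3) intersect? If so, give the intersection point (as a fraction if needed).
No (intersection of containing lines falls outside at least one segment)

Parametrize and solve: t = -3, s = 19. At least one of these is outside [0, 1], so the segments do not intersect.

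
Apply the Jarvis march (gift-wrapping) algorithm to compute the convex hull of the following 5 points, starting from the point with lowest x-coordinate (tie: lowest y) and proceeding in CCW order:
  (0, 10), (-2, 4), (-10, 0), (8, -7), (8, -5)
Hull (CCW) = [(-10, 0), (8, -7), (8, -5), (0, 10)]

Jarvis march: at each step, from the current hull vertex p, select the next vertex q as the point such that every other point lies strictly to the left of (or on) the directed line p → q. (Equivalently: for every other point r, the cross product (q − p) × (r − p) ≥ 0.)
Starting point (lowest x, tie lowest y): (-10, 0). Wrap until returning to start. Resulting hull: (-10, 0), (8, -7), (8, -5), (0, 10).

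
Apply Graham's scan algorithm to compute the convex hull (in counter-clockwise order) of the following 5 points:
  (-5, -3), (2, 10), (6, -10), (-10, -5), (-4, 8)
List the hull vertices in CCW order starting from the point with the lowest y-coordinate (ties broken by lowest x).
Hull (CCW) = [(6, -10), (2, 10), (-4, 8), (-10, -5)]

Graham scan procedure:
  1. Find the pivot p₀ = point with lowest y (tie → lowest x): (6, -10).
  2. Sort the remaining points by polar angle around p₀.
  3. Walk through sorted points, maintaining a stack; pop the top while the last three entries make a non-left turn (cross product ≤ 0).
  4. Final stack is the convex hull in CCW order: (6, -10), (2, 10), (-4, 8), (-10, -5).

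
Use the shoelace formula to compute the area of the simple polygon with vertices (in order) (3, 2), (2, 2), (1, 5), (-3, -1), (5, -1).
Area = 45/2

Shoelace formula: Area = (1/2) |Σ_i (x_i · y_{i+1} − x_{i+1} · y_i)| (indices mod n). Compute each cross term:
  (3)(2) − (2)(2) = 2
  (2)(5) − (1)(2) = 8
  (1)(-1) − (-3)(5) = 14
  (-3)(-1) − (5)(-1) = 8
  (5)(2) − (3)(-1) = 13
Sum = 45, so (signed) Area = 45/2 = 45/2, |Area| = 45/2.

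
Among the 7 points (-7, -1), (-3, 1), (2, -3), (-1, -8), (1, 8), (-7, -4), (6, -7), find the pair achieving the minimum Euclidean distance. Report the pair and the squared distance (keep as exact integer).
Pair = ((-7, -1), (-7, -4)); squared distance = 9

Compute all C(7, 2) = 21 pairwise squared distances (x_i − x_j)² + (y_i − y_j)². The minimum is 9, attained by the pair ((-7, -1), (-7, -4)).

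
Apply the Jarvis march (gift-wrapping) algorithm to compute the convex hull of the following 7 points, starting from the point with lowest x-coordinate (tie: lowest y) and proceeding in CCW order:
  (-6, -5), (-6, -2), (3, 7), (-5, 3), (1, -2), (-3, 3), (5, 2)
Hull (CCW) = [(-6, -5), (1, -2), (5, 2), (3, 7), (-5, 3), (-6, -2)]

Jarvis march: at each step, from the current hull vertex p, select the next vertex q as the point such that every other point lies strictly to the left of (or on) the directed line p → q. (Equivalently: for every other point r, the cross product (q − p) × (r − p) ≥ 0.)
Starting point (lowest x, tie lowest y): (-6, -5). Wrap until returning to start. Resulting hull: (-6, -5), (1, -2), (5, 2), (3, 7), (-5, 3), (-6, -2).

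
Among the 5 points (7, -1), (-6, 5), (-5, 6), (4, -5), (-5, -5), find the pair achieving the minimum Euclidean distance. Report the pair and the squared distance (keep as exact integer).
Pair = ((-6, 5), (-5, 6)); squared distance = 2

Compute all C(5, 2) = 10 pairwise squared distances (x_i − x_j)² + (y_i − y_j)². The minimum is 2, attained by the pair ((-6, 5), (-5, 6)).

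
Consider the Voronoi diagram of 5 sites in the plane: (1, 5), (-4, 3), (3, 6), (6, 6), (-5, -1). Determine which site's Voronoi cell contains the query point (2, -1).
Nearest site = (1, 5)

The Voronoi cell of site s contains exactly those query points closer to s than to any other site. Compute squared distances from q = (2, -1) to each site:
  (1 − 2)² + (5 − -1)² = 37
  (-5 − 2)² + (-1 − -1)² = 49
  (3 − 2)² + (6 − -1)² = 50
  (-4 − 2)² + (3 − -1)² = 52
  (6 − 2)² + (6 − -1)² = 65
Minimum is attained by (1, 5), so q lies in its Voronoi cell.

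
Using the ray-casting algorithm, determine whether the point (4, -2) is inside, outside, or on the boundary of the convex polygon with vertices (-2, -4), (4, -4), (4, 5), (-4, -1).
The point (4, -2) lies on the polygon boundary

Boundary check: the query satisfies the collinearity and bounding-box conditions for some polygon edge, so it lies exactly on the boundary.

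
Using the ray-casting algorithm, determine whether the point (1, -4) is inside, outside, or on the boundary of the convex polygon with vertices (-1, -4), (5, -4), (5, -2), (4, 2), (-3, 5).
The point (1, -4) lies on the polygon boundary

Boundary check: the query satisfies the collinearity and bounding-box conditions for some polygon edge, so it lies exactly on the boundary.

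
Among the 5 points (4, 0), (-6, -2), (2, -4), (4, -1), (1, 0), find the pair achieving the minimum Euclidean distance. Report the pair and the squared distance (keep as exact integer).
Pair = ((4, 0), (4, -1)); squared distance = 1

Compute all C(5, 2) = 10 pairwise squared distances (x_i − x_j)² + (y_i − y_j)². The minimum is 1, attained by the pair ((4, 0), (4, -1)).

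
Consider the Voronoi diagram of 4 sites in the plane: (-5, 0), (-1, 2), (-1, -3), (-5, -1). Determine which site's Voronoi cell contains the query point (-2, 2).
Nearest site = (-1, 2)

The Voronoi cell of site s contains exactly those query points closer to s than to any other site. Compute squared distances from q = (-2, 2) to each site:
  (-1 − -2)² + (2 − 2)² = 1
  (-5 − -2)² + (0 − 2)² = 13
  (-5 − -2)² + (-1 − 2)² = 18
  (-1 − -2)² + (-3 − 2)² = 26
Minimum is attained by (-1, 2), so q lies in its Voronoi cell.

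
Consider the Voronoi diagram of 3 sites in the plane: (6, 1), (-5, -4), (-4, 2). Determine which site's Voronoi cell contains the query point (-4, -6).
Nearest site = (-5, -4)

The Voronoi cell of site s contains exactly those query points closer to s than to any other site. Compute squared distances from q = (-4, -6) to each site:
  (-5 − -4)² + (-4 − -6)² = 5
  (-4 − -4)² + (2 − -6)² = 64
  (6 − -4)² + (1 − -6)² = 149
Minimum is attained by (-5, -4), so q lies in its Voronoi cell.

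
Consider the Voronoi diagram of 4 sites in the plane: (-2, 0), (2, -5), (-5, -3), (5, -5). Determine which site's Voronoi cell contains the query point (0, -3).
Nearest site = (2, -5)

The Voronoi cell of site s contains exactly those query points closer to s than to any other site. Compute squared distances from q = (0, -3) to each site:
  (2 − 0)² + (-5 − -3)² = 8
  (-2 − 0)² + (0 − -3)² = 13
  (-5 − 0)² + (-3 − -3)² = 25
  (5 − 0)² + (-5 − -3)² = 29
Minimum is attained by (2, -5), so q lies in its Voronoi cell.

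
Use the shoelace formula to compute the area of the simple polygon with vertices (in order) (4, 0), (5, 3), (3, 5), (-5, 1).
Area = 26

Shoelace formula: Area = (1/2) |Σ_i (x_i · y_{i+1} − x_{i+1} · y_i)| (indices mod n). Compute each cross term:
  (4)(3) − (5)(0) = 12
  (5)(5) − (3)(3) = 16
  (3)(1) − (-5)(5) = 28
  (-5)(0) − (4)(1) = -4
Sum = 52, so (signed) Area = 52/2 = 26, |Area| = 26.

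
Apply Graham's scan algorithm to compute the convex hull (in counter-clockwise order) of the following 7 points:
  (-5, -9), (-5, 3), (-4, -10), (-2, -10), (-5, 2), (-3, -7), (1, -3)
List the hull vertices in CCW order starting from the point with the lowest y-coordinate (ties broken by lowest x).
Hull (CCW) = [(-4, -10), (-2, -10), (1, -3), (-5, 3), (-5, -9)]

Graham scan procedure:
  1. Find the pivot p₀ = point with lowest y (tie → lowest x): (-4, -10).
  2. Sort the remaining points by polar angle around p₀.
  3. Walk through sorted points, maintaining a stack; pop the top while the last three entries make a non-left turn (cross product ≤ 0).
  4. Final stack is the convex hull in CCW order: (-4, -10), (-2, -10), (1, -3), (-5, 3), (-5, -9).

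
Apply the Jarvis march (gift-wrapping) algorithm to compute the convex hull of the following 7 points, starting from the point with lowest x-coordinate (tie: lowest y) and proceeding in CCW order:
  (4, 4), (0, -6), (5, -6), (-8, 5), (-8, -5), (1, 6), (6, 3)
Hull (CCW) = [(-8, -5), (0, -6), (5, -6), (6, 3), (1, 6), (-8, 5)]

Jarvis march: at each step, from the current hull vertex p, select the next vertex q as the point such that every other point lies strictly to the left of (or on) the directed line p → q. (Equivalently: for every other point r, the cross product (q − p) × (r − p) ≥ 0.)
Starting point (lowest x, tie lowest y): (-8, -5). Wrap until returning to start. Resulting hull: (-8, -5), (0, -6), (5, -6), (6, 3), (1, 6), (-8, 5).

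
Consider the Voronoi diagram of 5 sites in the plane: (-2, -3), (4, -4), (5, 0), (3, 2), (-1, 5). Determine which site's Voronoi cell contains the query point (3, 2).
Nearest site = (3, 2)

The Voronoi cell of site s contains exactly those query points closer to s than to any other site. Compute squared distances from q = (3, 2) to each site:
  (3 − 3)² + (2 − 2)² = 0
  (5 − 3)² + (0 − 2)² = 8
  (-1 − 3)² + (5 − 2)² = 25
  (4 − 3)² + (-4 − 2)² = 37
  (-2 − 3)² + (-3 − 2)² = 50
Minimum is attained by (3, 2), so q lies in its Voronoi cell.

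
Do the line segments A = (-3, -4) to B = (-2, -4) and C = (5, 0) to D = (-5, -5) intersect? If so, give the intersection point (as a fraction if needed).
Yes; intersection at (-3, -4) (t = 0 on AB, s = 4/5 on CD)

Parametrize AB as A + t(B − A) = (-3 + 1 t, -4 + 0 t) and CD as C + s(D − C) = (5 + -10 s, 0 + -5 s). Solve the linear system for (t, s). Determinant = 5 ≠ 0, so a unique intersection of the containing lines exists. Solution: t = 0, s = 4/5 — both in [0, 1], so the segments cross. Intersection point: (-3, -4).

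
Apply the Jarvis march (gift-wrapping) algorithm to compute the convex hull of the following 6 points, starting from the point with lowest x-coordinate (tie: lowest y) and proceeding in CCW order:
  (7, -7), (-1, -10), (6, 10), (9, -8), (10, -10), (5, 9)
Hull (CCW) = [(-1, -10), (10, -10), (6, 10), (5, 9)]

Jarvis march: at each step, from the current hull vertex p, select the next vertex q as the point such that every other point lies strictly to the left of (or on) the directed line p → q. (Equivalently: for every other point r, the cross product (q − p) × (r − p) ≥ 0.)
Starting point (lowest x, tie lowest y): (-1, -10). Wrap until returning to start. Resulting hull: (-1, -10), (10, -10), (6, 10), (5, 9).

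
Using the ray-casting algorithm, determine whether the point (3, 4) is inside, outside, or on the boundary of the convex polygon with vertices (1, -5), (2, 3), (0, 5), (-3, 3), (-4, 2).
The point (3, 4) lies strictly outside the polygon

Cast a horizontal ray to the right from the query point and count how many polygon edges it crosses (each edge strictly once or zero times, handled with the usual half-open convention). 
Parity of crossings → even ⇒ outside.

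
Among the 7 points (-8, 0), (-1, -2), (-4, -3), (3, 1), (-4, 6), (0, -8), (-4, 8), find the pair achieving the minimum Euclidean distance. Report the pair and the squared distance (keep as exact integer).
Pair = ((-4, 6), (-4, 8)); squared distance = 4

Compute all C(7, 2) = 21 pairwise squared distances (x_i − x_j)² + (y_i − y_j)². The minimum is 4, attained by the pair ((-4, 6), (-4, 8)).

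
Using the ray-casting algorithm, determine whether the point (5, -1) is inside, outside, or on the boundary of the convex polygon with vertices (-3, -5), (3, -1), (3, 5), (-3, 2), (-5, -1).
The point (5, -1) lies strictly outside the polygon

Cast a horizontal ray to the right from the query point and count how many polygon edges it crosses (each edge strictly once or zero times, handled with the usual half-open convention). 
Parity of crossings → even ⇒ outside.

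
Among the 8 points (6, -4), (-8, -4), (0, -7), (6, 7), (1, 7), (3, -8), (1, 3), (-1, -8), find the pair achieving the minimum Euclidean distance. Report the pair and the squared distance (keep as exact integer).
Pair = ((0, -7), (-1, -8)); squared distance = 2

Compute all C(8, 2) = 28 pairwise squared distances (x_i − x_j)² + (y_i − y_j)². The minimum is 2, attained by the pair ((0, -7), (-1, -8)).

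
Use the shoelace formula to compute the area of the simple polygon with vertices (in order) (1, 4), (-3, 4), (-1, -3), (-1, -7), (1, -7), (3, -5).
Area = 40

Shoelace formula: Area = (1/2) |Σ_i (x_i · y_{i+1} − x_{i+1} · y_i)| (indices mod n). Compute each cross term:
  (1)(4) − (-3)(4) = 16
  (-3)(-3) − (-1)(4) = 13
  (-1)(-7) − (-1)(-3) = 4
  (-1)(-7) − (1)(-7) = 14
  (1)(-5) − (3)(-7) = 16
  (3)(4) − (1)(-5) = 17
Sum = 80, so (signed) Area = 80/2 = 40, |Area| = 40.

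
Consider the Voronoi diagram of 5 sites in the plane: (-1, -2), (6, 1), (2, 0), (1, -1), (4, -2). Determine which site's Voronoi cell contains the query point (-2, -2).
Nearest site = (-1, -2)

The Voronoi cell of site s contains exactly those query points closer to s than to any other site. Compute squared distances from q = (-2, -2) to each site:
  (-1 − -2)² + (-2 − -2)² = 1
  (1 − -2)² + (-1 − -2)² = 10
  (2 − -2)² + (0 − -2)² = 20
  (4 − -2)² + (-2 − -2)² = 36
  (6 − -2)² + (1 − -2)² = 73
Minimum is attained by (-1, -2), so q lies in its Voronoi cell.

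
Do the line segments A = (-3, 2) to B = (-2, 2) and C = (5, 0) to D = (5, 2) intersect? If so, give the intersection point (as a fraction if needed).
No (intersection of containing lines falls outside at least one segment)

Parametrize and solve: t = 8, s = 1. At least one of these is outside [0, 1], so the segments do not intersect.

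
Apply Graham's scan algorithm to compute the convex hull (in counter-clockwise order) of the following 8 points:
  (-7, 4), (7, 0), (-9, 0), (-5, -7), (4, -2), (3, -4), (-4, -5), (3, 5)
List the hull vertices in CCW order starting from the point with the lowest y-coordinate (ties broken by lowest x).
Hull (CCW) = [(-5, -7), (3, -4), (7, 0), (3, 5), (-7, 4), (-9, 0)]

Graham scan procedure:
  1. Find the pivot p₀ = point with lowest y (tie → lowest x): (-5, -7).
  2. Sort the remaining points by polar angle around p₀.
  3. Walk through sorted points, maintaining a stack; pop the top while the last three entries make a non-left turn (cross product ≤ 0).
  4. Final stack is the convex hull in CCW order: (-5, -7), (3, -4), (7, 0), (3, 5), (-7, 4), (-9, 0).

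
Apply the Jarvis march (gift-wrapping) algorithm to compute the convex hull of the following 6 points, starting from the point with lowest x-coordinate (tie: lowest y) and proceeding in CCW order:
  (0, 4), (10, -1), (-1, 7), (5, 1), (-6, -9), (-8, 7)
Hull (CCW) = [(-8, 7), (-6, -9), (10, -1), (-1, 7)]

Jarvis march: at each step, from the current hull vertex p, select the next vertex q as the point such that every other point lies strictly to the left of (or on) the directed line p → q. (Equivalently: for every other point r, the cross product (q − p) × (r − p) ≥ 0.)
Starting point (lowest x, tie lowest y): (-8, 7). Wrap until returning to start. Resulting hull: (-8, 7), (-6, -9), (10, -1), (-1, 7).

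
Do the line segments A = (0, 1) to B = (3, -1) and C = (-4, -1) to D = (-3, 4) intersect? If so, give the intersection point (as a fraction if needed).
No (intersection of containing lines falls outside at least one segment)

Parametrize and solve: t = -18/17, s = 14/17. At least one of these is outside [0, 1], so the segments do not intersect.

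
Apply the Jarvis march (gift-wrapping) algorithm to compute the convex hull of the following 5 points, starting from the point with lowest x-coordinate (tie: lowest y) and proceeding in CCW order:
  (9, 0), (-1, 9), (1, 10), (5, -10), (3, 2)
Hull (CCW) = [(-1, 9), (5, -10), (9, 0), (1, 10)]

Jarvis march: at each step, from the current hull vertex p, select the next vertex q as the point such that every other point lies strictly to the left of (or on) the directed line p → q. (Equivalently: for every other point r, the cross product (q − p) × (r − p) ≥ 0.)
Starting point (lowest x, tie lowest y): (-1, 9). Wrap until returning to start. Resulting hull: (-1, 9), (5, -10), (9, 0), (1, 10).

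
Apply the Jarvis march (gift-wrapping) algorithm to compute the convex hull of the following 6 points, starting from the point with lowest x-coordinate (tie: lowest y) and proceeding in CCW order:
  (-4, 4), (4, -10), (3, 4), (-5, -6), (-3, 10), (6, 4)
Hull (CCW) = [(-5, -6), (4, -10), (6, 4), (-3, 10), (-4, 4)]

Jarvis march: at each step, from the current hull vertex p, select the next vertex q as the point such that every other point lies strictly to the left of (or on) the directed line p → q. (Equivalently: for every other point r, the cross product (q − p) × (r − p) ≥ 0.)
Starting point (lowest x, tie lowest y): (-5, -6). Wrap until returning to start. Resulting hull: (-5, -6), (4, -10), (6, 4), (-3, 10), (-4, 4).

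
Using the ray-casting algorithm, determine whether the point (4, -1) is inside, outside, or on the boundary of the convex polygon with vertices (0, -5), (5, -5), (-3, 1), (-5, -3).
The point (4, -1) lies strictly outside the polygon

Cast a horizontal ray to the right from the query point and count how many polygon edges it crosses (each edge strictly once or zero times, handled with the usual half-open convention). 
Parity of crossings → even ⇒ outside.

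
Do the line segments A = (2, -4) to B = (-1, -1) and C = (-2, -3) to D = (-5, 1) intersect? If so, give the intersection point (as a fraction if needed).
No (intersection of containing lines falls outside at least one segment)

Parametrize and solve: t = 13/3, s = 3. At least one of these is outside [0, 1], so the segments do not intersect.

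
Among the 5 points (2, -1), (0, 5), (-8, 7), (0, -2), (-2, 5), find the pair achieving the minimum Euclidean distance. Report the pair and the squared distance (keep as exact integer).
Pair = ((0, 5), (-2, 5)); squared distance = 4

Compute all C(5, 2) = 10 pairwise squared distances (x_i − x_j)² + (y_i − y_j)². The minimum is 4, attained by the pair ((0, 5), (-2, 5)).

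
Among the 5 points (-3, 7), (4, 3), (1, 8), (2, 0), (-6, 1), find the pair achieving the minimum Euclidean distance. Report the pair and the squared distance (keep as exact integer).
Pair = ((4, 3), (2, 0)); squared distance = 13

Compute all C(5, 2) = 10 pairwise squared distances (x_i − x_j)² + (y_i − y_j)². The minimum is 13, attained by the pair ((4, 3), (2, 0)).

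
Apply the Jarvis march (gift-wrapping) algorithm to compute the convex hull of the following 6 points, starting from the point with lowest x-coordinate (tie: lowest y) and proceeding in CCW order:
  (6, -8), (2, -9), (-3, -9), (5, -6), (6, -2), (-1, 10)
Hull (CCW) = [(-3, -9), (2, -9), (6, -8), (6, -2), (-1, 10)]

Jarvis march: at each step, from the current hull vertex p, select the next vertex q as the point such that every other point lies strictly to the left of (or on) the directed line p → q. (Equivalently: for every other point r, the cross product (q − p) × (r − p) ≥ 0.)
Starting point (lowest x, tie lowest y): (-3, -9). Wrap until returning to start. Resulting hull: (-3, -9), (2, -9), (6, -8), (6, -2), (-1, 10).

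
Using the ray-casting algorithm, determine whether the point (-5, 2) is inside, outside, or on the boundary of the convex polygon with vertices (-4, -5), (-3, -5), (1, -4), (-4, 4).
The point (-5, 2) lies strictly outside the polygon

Cast a horizontal ray to the right from the query point and count how many polygon edges it crosses (each edge strictly once or zero times, handled with the usual half-open convention). 
Parity of crossings → even ⇒ outside.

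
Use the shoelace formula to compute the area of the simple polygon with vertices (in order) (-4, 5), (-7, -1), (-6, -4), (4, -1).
Area = 99/2

Shoelace formula: Area = (1/2) |Σ_i (x_i · y_{i+1} − x_{i+1} · y_i)| (indices mod n). Compute each cross term:
  (-4)(-1) − (-7)(5) = 39
  (-7)(-4) − (-6)(-1) = 22
  (-6)(-1) − (4)(-4) = 22
  (4)(5) − (-4)(-1) = 16
Sum = 99, so (signed) Area = 99/2 = 99/2, |Area| = 99/2.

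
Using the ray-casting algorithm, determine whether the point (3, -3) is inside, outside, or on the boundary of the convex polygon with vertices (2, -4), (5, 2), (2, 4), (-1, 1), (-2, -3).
The point (3, -3) lies strictly outside the polygon

Cast a horizontal ray to the right from the query point and count how many polygon edges it crosses (each edge strictly once or zero times, handled with the usual half-open convention). 
Parity of crossings → even ⇒ outside.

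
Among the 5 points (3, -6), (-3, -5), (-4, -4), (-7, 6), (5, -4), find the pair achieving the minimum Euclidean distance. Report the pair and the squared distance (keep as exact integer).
Pair = ((-3, -5), (-4, -4)); squared distance = 2

Compute all C(5, 2) = 10 pairwise squared distances (x_i − x_j)² + (y_i − y_j)². The minimum is 2, attained by the pair ((-3, -5), (-4, -4)).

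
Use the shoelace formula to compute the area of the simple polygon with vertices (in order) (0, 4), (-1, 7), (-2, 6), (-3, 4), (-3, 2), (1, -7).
Area = 51/2

Shoelace formula: Area = (1/2) |Σ_i (x_i · y_{i+1} − x_{i+1} · y_i)| (indices mod n). Compute each cross term:
  (0)(7) − (-1)(4) = 4
  (-1)(6) − (-2)(7) = 8
  (-2)(4) − (-3)(6) = 10
  (-3)(2) − (-3)(4) = 6
  (-3)(-7) − (1)(2) = 19
  (1)(4) − (0)(-7) = 4
Sum = 51, so (signed) Area = 51/2 = 51/2, |Area| = 51/2.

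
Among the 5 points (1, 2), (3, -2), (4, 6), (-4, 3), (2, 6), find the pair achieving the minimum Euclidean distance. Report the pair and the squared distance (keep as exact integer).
Pair = ((4, 6), (2, 6)); squared distance = 4

Compute all C(5, 2) = 10 pairwise squared distances (x_i − x_j)² + (y_i − y_j)². The minimum is 4, attained by the pair ((4, 6), (2, 6)).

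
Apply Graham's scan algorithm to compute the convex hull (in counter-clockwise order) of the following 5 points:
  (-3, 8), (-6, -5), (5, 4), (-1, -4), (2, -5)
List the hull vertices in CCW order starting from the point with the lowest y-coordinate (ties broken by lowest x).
Hull (CCW) = [(-6, -5), (2, -5), (5, 4), (-3, 8)]

Graham scan procedure:
  1. Find the pivot p₀ = point with lowest y (tie → lowest x): (-6, -5).
  2. Sort the remaining points by polar angle around p₀.
  3. Walk through sorted points, maintaining a stack; pop the top while the last three entries make a non-left turn (cross product ≤ 0).
  4. Final stack is the convex hull in CCW order: (-6, -5), (2, -5), (5, 4), (-3, 8).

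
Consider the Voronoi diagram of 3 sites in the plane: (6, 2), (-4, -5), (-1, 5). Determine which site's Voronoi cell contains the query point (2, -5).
Nearest site = (-4, -5)

The Voronoi cell of site s contains exactly those query points closer to s than to any other site. Compute squared distances from q = (2, -5) to each site:
  (-4 − 2)² + (-5 − -5)² = 36
  (6 − 2)² + (2 − -5)² = 65
  (-1 − 2)² + (5 − -5)² = 109
Minimum is attained by (-4, -5), so q lies in its Voronoi cell.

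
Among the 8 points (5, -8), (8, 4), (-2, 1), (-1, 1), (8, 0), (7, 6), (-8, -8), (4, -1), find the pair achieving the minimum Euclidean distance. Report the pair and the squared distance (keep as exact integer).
Pair = ((-2, 1), (-1, 1)); squared distance = 1

Compute all C(8, 2) = 28 pairwise squared distances (x_i − x_j)² + (y_i − y_j)². The minimum is 1, attained by the pair ((-2, 1), (-1, 1)).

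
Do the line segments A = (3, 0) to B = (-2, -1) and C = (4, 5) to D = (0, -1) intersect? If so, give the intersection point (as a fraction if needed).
Yes; intersection at (4/13, -7/13) (t = 7/13 on AB, s = 12/13 on CD)

Parametrize AB as A + t(B − A) = (3 + -5 t, 0 + -1 t) and CD as C + s(D − C) = (4 + -4 s, 5 + -6 s). Solve the linear system for (t, s). Determinant = -26 ≠ 0, so a unique intersection of the containing lines exists. Solution: t = 7/13, s = 12/13 — both in [0, 1], so the segments cross. Intersection point: (4/13, -7/13).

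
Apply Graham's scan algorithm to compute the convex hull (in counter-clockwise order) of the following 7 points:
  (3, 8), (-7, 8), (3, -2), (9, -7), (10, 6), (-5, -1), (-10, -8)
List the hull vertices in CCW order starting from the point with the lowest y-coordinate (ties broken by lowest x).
Hull (CCW) = [(-10, -8), (9, -7), (10, 6), (3, 8), (-7, 8)]

Graham scan procedure:
  1. Find the pivot p₀ = point with lowest y (tie → lowest x): (-10, -8).
  2. Sort the remaining points by polar angle around p₀.
  3. Walk through sorted points, maintaining a stack; pop the top while the last three entries make a non-left turn (cross product ≤ 0).
  4. Final stack is the convex hull in CCW order: (-10, -8), (9, -7), (10, 6), (3, 8), (-7, 8).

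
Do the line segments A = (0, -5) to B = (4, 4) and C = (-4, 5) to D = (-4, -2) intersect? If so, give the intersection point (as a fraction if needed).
No (intersection of containing lines falls outside at least one segment)

Parametrize and solve: t = -1, s = 19/7. At least one of these is outside [0, 1], so the segments do not intersect.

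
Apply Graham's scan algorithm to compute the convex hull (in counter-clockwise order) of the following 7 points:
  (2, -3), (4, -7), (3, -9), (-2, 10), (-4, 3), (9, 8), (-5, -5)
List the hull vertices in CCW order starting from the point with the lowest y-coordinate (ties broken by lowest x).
Hull (CCW) = [(3, -9), (4, -7), (9, 8), (-2, 10), (-4, 3), (-5, -5)]

Graham scan procedure:
  1. Find the pivot p₀ = point with lowest y (tie → lowest x): (3, -9).
  2. Sort the remaining points by polar angle around p₀.
  3. Walk through sorted points, maintaining a stack; pop the top while the last three entries make a non-left turn (cross product ≤ 0).
  4. Final stack is the convex hull in CCW order: (3, -9), (4, -7), (9, 8), (-2, 10), (-4, 3), (-5, -5).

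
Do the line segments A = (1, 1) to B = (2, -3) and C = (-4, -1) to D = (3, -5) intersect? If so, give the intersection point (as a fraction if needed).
No (intersection of containing lines falls outside at least one segment)

Parametrize and solve: t = 17/12, s = 11/12. At least one of these is outside [0, 1], so the segments do not intersect.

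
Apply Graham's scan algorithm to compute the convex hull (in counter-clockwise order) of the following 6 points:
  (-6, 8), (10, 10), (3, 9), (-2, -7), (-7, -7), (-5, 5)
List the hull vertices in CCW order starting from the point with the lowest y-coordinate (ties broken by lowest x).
Hull (CCW) = [(-7, -7), (-2, -7), (10, 10), (-6, 8)]

Graham scan procedure:
  1. Find the pivot p₀ = point with lowest y (tie → lowest x): (-7, -7).
  2. Sort the remaining points by polar angle around p₀.
  3. Walk through sorted points, maintaining a stack; pop the top while the last three entries make a non-left turn (cross product ≤ 0).
  4. Final stack is the convex hull in CCW order: (-7, -7), (-2, -7), (10, 10), (-6, 8).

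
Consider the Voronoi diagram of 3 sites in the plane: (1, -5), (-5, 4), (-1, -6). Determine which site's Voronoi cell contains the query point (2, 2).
Nearest site = (1, -5)

The Voronoi cell of site s contains exactly those query points closer to s than to any other site. Compute squared distances from q = (2, 2) to each site:
  (1 − 2)² + (-5 − 2)² = 50
  (-5 − 2)² + (4 − 2)² = 53
  (-1 − 2)² + (-6 − 2)² = 73
Minimum is attained by (1, -5), so q lies in its Voronoi cell.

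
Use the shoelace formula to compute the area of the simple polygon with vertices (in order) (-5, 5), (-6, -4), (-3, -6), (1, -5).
Area = 75/2

Shoelace formula: Area = (1/2) |Σ_i (x_i · y_{i+1} − x_{i+1} · y_i)| (indices mod n). Compute each cross term:
  (-5)(-4) − (-6)(5) = 50
  (-6)(-6) − (-3)(-4) = 24
  (-3)(-5) − (1)(-6) = 21
  (1)(5) − (-5)(-5) = -20
Sum = 75, so (signed) Area = 75/2 = 75/2, |Area| = 75/2.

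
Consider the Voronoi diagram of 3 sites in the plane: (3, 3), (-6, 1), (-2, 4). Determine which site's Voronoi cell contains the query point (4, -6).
Nearest site = (3, 3)

The Voronoi cell of site s contains exactly those query points closer to s than to any other site. Compute squared distances from q = (4, -6) to each site:
  (3 − 4)² + (3 − -6)² = 82
  (-2 − 4)² + (4 − -6)² = 136
  (-6 − 4)² + (1 − -6)² = 149
Minimum is attained by (3, 3), so q lies in its Voronoi cell.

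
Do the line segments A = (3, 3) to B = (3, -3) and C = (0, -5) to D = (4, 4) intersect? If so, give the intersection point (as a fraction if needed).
Yes; intersection at (3, 7/4) (t = 5/24 on AB, s = 3/4 on CD)

Parametrize AB as A + t(B − A) = (3 + 0 t, 3 + -6 t) and CD as C + s(D − C) = (0 + 4 s, -5 + 9 s). Solve the linear system for (t, s). Determinant = -24 ≠ 0, so a unique intersection of the containing lines exists. Solution: t = 5/24, s = 3/4 — both in [0, 1], so the segments cross. Intersection point: (3, 7/4).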